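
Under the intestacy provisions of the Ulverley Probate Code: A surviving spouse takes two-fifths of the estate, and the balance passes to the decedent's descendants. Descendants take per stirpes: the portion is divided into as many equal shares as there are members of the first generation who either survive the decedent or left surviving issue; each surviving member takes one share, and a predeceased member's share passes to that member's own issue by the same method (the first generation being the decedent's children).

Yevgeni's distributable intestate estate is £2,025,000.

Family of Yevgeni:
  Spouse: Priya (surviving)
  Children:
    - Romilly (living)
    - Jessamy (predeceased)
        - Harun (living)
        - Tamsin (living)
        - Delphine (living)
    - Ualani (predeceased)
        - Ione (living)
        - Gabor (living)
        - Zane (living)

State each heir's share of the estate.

Priya takes two-fifths of £2,025,000 = £810,000. The remaining £1,215,000 passes to the descendants.
The descendants' portion (£1,215,000) is divided into 3 shares of £405,000: Romilly takes £405,000; Jessamy's £405,000 share passes to Jessamy's issue; Ualani's £405,000 share passes to Ualani's issue.
Jessamy's share (£405,000) is divided into 3 shares of £135,000: Harun, Tamsin, and Delphine each take £135,000.
Ualani's share (£405,000) is divided into 3 shares of £135,000: Ione, Gabor, and Zane each take £135,000.

Priya: £810,000; Romilly: £405,000; Harun: £135,000; Tamsin: £135,000; Delphine: £135,000; Ione: £135,000; Gabor: £135,000; Zane: £135,000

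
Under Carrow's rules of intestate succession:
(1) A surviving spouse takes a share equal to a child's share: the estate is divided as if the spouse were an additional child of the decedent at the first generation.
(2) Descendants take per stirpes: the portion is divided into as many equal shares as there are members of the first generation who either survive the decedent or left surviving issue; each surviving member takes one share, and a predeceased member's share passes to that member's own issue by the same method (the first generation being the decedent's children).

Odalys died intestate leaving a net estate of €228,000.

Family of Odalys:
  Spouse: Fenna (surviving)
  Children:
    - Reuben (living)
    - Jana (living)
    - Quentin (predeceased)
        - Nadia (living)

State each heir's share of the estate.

Fenna: €57,000; Reuben: €57,000; Jana: €57,000; Nadia: €57,000

The spouse counts as an additional share at the children's level, so there are 4 primary shares of €57,000. Fenna takes one such share (€57,000).
The children's combined portion (€171,000) is divided into 3 shares of €57,000: Reuben and Jana each take €57,000; Quentin's €57,000 share passes to Quentin's issue.
Quentin's share (€57,000) passes entirely to Nadia.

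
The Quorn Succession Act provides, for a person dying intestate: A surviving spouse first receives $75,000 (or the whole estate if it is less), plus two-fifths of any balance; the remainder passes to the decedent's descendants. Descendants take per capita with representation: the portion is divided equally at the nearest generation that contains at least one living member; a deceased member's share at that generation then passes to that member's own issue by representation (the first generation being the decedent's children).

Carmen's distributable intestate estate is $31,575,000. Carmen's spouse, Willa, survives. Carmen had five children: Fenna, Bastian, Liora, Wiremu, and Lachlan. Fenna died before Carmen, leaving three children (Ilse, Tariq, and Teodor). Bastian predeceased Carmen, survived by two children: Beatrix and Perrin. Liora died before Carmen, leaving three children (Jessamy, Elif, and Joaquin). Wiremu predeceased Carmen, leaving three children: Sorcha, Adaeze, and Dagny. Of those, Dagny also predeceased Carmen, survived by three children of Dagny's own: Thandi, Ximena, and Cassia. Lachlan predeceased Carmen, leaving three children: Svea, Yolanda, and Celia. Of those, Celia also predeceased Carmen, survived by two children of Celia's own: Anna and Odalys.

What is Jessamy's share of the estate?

Jessamy receives $1,350,000.

Willa first takes $75,000, leaving a balance of $31,500,000. Willa then takes two-fifths of the balance ($12,600,000), for a total of $12,675,000. The remaining $18,900,000 passes to the descendants.
No child survives, so the initial division is made at the grandchildren's generation.
The descendants' portion ($18,900,000) is divided into 14 shares of $1,350,000: Ilse, Tariq, Teodor, Beatrix, Perrin, Jessamy, Elif, Joaquin, Sorcha, Adaeze, Svea, and Yolanda each take $1,350,000; Dagny's $1,350,000 share passes to Dagny's issue; Celia's $1,350,000 share passes to Celia's issue.
Dagny's share ($1,350,000) is divided into 3 shares of $450,000: Thandi, Ximena, and Cassia each take $450,000.
Celia's share ($1,350,000) is divided into 2 shares of $675,000: Anna and Odalys each take $675,000.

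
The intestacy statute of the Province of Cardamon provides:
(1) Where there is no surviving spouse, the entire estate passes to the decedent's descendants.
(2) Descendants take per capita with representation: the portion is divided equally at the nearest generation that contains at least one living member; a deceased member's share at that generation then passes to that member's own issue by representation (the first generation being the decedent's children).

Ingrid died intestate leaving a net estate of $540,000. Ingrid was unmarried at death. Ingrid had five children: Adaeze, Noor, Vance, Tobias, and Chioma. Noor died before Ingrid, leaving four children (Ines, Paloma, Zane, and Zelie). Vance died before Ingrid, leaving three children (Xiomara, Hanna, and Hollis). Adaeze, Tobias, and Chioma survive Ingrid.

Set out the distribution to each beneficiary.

The entire $540,000 passes to the descendants.
That amount ($540,000) is divided into 5 shares of $108,000: Adaeze, Tobias, and Chioma each take $108,000; Noor's $108,000 share passes to Noor's issue; Vance's $108,000 share passes to Vance's issue.
Noor's share ($108,000) is divided into 4 shares of $27,000: Ines, Paloma, Zane, and Zelie each take $27,000.
Vance's share ($108,000) is divided into 3 shares of $36,000: Xiomara, Hanna, and Hollis each take $36,000.

Adaeze: $108,000; Ines: $27,000; Paloma: $27,000; Zane: $27,000; Zelie: $27,000; Xiomara: $36,000; Hanna: $36,000; Hollis: $36,000; Tobias: $108,000; Chioma: $108,000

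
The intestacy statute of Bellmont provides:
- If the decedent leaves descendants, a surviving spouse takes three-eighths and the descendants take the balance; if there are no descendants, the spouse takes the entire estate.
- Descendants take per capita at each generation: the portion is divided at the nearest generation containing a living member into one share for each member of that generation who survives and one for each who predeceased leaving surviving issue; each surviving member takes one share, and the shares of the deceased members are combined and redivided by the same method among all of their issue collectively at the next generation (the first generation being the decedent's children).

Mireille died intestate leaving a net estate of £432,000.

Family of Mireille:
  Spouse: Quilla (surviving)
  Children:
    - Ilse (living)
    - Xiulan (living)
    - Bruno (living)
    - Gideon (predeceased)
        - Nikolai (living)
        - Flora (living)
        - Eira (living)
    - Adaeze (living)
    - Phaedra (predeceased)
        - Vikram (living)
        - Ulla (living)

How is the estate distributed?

Quilla: £162,000; Ilse: £45,000; Xiulan: £45,000; Bruno: £45,000; Nikolai: £18,000; Flora: £18,000; Eira: £18,000; Adaeze: £45,000; Vikram: £18,000; Ulla: £18,000

Quilla takes three-eighths of £432,000 = £162,000. The remaining £270,000 passes to the descendants.
The descendants' portion (£270,000) is divided at the children's generation into 6 shares of £45,000. Ilse, Xiulan, Bruno, and Adaeze each take £45,000. The 2 shares of the deceased (Gideon and Phaedra) are combined into a pool of £90,000.
That pool (£90,000) is divided at the grandchildren's generation equally among Nikolai, Flora, Eira, Vikram, and Ulla: £18,000 each.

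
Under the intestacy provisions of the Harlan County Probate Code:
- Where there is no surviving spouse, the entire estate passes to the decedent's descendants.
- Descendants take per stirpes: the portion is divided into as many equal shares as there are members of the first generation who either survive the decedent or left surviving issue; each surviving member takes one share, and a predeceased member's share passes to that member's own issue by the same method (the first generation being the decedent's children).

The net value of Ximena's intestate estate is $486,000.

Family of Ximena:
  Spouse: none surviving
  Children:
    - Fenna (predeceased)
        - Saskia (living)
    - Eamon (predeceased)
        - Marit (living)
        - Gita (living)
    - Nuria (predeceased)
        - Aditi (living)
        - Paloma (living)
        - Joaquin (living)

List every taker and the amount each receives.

The entire $486,000 passes to the descendants.
That amount ($486,000) is divided into 3 shares of $162,000: Fenna's $162,000 share passes to Fenna's issue; Eamon's $162,000 share passes to Eamon's issue; Nuria's $162,000 share passes to Nuria's issue.
Fenna's share ($162,000) passes entirely to Saskia.
Eamon's share ($162,000) is divided into 2 shares of $81,000: Marit and Gita each take $81,000.
Nuria's share ($162,000) is divided into 3 shares of $54,000: Aditi, Paloma, and Joaquin each take $54,000.

Saskia: $162,000; Marit: $81,000; Gita: $81,000; Aditi: $54,000; Paloma: $54,000; Joaquin: $54,000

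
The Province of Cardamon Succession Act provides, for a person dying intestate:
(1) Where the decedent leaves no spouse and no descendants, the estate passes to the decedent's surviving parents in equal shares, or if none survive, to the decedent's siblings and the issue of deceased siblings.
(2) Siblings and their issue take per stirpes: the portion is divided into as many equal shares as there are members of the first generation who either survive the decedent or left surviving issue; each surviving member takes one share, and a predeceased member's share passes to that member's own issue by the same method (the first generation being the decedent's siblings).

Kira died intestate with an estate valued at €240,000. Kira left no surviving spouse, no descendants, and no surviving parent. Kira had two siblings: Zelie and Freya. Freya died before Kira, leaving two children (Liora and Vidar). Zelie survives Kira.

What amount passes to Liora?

The entire €240,000 passes to the siblings and their issue.
That amount (€240,000) is divided into 2 shares of €120,000: Zelie takes €120,000; Freya's €120,000 share passes to Freya's issue.
Freya's share (€120,000) is divided into 2 shares of €60,000: Liora and Vidar each take €60,000.

Liora receives €60,000.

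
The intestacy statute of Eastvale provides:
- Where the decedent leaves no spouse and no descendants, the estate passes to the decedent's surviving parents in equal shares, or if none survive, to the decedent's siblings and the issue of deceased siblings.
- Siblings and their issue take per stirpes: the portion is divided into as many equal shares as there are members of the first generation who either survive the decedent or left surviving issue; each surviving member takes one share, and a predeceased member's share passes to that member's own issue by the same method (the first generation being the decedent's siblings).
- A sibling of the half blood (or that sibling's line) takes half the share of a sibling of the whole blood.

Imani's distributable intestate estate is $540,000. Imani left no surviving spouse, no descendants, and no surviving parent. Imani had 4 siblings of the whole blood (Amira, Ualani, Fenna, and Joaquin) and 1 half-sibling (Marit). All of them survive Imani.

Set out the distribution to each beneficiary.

Amira: $120,000; Ualani: $120,000; Fenna: $120,000; Joaquin: $120,000; Marit: $60,000

The entire $540,000 passes to the siblings and their issue.
Counting each half-blood sibling's line as half a unit, there are 9/2 units in $540,000, so one unit is $120,000. Whole-blood lines (Amira, Ualani, Fenna, and Joaquin) take $120,000 each; half-blood lines (Marit) take $60,000 each.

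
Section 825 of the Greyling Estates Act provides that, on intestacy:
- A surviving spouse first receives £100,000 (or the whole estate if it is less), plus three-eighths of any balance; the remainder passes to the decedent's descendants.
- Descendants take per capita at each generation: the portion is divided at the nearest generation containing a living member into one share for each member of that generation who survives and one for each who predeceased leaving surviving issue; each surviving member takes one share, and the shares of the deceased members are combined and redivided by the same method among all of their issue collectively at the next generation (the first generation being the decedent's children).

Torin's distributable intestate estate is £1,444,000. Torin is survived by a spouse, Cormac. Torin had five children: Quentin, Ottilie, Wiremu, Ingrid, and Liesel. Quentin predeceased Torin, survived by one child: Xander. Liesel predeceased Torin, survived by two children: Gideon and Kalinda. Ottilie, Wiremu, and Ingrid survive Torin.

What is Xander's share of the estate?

Xander receives £112,000.

Cormac first takes £100,000, leaving a balance of £1,344,000. Cormac then takes three-eighths of the balance (£504,000), for a total of £604,000. The remaining £840,000 passes to the descendants.
The descendants' portion (£840,000) is divided at the children's generation into 5 shares of £168,000. Ottilie, Wiremu, and Ingrid each take £168,000. The 2 shares of the deceased (Quentin and Liesel) are combined into a pool of £336,000.
That pool (£336,000) is divided at the grandchildren's generation equally among Xander, Gideon, and Kalinda: £112,000 each.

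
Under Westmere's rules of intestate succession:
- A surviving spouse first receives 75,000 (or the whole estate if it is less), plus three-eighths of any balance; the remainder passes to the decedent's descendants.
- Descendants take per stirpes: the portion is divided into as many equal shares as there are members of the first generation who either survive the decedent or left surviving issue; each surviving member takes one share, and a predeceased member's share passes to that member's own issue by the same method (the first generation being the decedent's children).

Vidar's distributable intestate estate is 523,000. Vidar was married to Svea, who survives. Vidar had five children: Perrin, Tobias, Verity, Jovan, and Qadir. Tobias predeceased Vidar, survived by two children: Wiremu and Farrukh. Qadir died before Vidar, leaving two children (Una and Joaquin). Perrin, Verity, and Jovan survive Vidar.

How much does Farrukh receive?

Farrukh receives 28,000.

Svea first takes 75,000, leaving a balance of 448,000. Svea then takes three-eighths of the balance (168,000), for a total of 243,000. The remaining 280,000 passes to the descendants.
The descendants' portion (280,000) is divided into 5 shares of 56,000: Perrin, Verity, and Jovan each take 56,000; Tobias's 56,000 share passes to Tobias's issue; Qadir's 56,000 share passes to Qadir's issue.
Tobias's share (56,000) is divided into 2 shares of 28,000: Wiremu and Farrukh each take 28,000.
Qadir's share (56,000) is divided into 2 shares of 28,000: Una and Joaquin each take 28,000.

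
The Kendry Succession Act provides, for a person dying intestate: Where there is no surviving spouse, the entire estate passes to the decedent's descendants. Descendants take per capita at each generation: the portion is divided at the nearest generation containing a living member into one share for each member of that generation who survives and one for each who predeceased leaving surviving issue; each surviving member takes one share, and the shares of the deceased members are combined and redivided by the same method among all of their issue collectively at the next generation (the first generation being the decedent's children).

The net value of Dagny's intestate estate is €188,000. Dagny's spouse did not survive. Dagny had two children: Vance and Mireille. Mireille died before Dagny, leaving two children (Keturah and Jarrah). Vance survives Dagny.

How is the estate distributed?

The entire €188,000 passes to the descendants.
That amount (€188,000) is divided at the children's generation into 2 shares of €94,000. Vance takes €94,000. The remaining share for the deceased Mireille (€94,000) is carried to the next generation.
That pool (€94,000) is divided at the grandchildren's generation equally among Keturah and Jarrah: €47,000 each.

Vance: €94,000; Keturah: €47,000; Jarrah: €47,000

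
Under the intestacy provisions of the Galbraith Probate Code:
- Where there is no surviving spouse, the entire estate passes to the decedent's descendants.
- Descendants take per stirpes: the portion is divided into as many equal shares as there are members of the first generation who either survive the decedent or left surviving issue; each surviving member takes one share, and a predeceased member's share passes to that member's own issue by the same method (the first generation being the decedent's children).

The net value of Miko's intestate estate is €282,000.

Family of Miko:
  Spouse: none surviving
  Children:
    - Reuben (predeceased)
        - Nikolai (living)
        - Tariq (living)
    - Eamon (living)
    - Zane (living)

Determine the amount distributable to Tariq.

The entire €282,000 passes to the descendants.
That amount (€282,000) is divided into 3 shares of €94,000: Eamon and Zane each take €94,000; Reuben's €94,000 share passes to Reuben's issue.
Reuben's share (€94,000) is divided into 2 shares of €47,000: Nikolai and Tariq each take €47,000.

Tariq receives €47,000.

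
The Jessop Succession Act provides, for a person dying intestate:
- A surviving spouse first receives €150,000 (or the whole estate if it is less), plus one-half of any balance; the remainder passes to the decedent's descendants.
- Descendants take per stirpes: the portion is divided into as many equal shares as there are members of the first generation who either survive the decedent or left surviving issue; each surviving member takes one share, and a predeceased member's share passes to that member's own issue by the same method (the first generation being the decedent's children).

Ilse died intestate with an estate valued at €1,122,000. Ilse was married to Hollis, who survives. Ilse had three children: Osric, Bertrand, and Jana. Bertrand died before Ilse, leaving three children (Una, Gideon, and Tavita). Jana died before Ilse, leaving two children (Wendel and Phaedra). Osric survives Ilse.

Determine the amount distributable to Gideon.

Gideon receives €54,000.

Hollis first takes €150,000, leaving a balance of €972,000. Hollis then takes one-half of the balance (€486,000), for a total of €636,000. The remaining €486,000 passes to the descendants.
The descendants' portion (€486,000) is divided into 3 shares of €162,000: Osric takes €162,000; Bertrand's €162,000 share passes to Bertrand's issue; Jana's €162,000 share passes to Jana's issue.
Bertrand's share (€162,000) is divided into 3 shares of €54,000: Una, Gideon, and Tavita each take €54,000.
Jana's share (€162,000) is divided into 2 shares of €81,000: Wendel and Phaedra each take €81,000.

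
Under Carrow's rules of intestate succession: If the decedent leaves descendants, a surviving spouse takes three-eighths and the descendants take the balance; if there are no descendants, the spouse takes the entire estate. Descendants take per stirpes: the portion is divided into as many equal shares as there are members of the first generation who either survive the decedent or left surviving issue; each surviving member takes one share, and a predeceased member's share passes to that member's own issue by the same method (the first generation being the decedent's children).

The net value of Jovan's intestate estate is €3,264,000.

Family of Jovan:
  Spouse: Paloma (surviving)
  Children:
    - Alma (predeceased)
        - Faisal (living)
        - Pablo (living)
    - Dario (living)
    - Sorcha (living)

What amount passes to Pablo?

Paloma takes three-eighths of €3,264,000 = €1,224,000. The remaining €2,040,000 passes to the descendants.
The descendants' portion (€2,040,000) is divided into 3 shares of €680,000: Dario and Sorcha each take €680,000; Alma's €680,000 share passes to Alma's issue.
Alma's share (€680,000) is divided into 2 shares of €340,000: Faisal and Pablo each take €340,000.

Pablo receives €340,000.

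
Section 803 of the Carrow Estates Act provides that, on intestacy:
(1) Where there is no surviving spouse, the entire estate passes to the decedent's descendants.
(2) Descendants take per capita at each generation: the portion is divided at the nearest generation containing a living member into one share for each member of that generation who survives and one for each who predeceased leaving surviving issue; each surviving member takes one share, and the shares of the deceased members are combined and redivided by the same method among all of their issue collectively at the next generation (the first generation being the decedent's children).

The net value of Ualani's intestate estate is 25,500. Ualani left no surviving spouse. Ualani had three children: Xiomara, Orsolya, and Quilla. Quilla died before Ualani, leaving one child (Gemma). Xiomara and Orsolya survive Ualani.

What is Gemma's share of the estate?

The entire 25,500 passes to the descendants.
That amount (25,500) is divided at the children's generation into 3 shares of 8,500. Xiomara and Orsolya each take 8,500. The remaining share for the deceased Quilla (8,500) is carried to the next generation.
That pool (8,500) passes entirely to Gemma, the sole taker at the grandchildren's generation.

Gemma receives 8,500.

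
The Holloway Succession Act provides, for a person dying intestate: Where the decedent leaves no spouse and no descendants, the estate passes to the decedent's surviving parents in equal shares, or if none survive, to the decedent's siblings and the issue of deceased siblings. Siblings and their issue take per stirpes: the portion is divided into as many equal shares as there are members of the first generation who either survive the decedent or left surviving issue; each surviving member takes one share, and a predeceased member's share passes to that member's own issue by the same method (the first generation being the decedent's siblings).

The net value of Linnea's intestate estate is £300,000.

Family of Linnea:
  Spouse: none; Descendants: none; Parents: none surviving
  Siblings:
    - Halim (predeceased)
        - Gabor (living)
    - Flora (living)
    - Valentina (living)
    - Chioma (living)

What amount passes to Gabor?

The entire £300,000 passes to the siblings and their issue.
That amount (£300,000) is divided into 4 shares of £75,000: Flora, Valentina, and Chioma each take £75,000; Halim's £75,000 share passes to Halim's issue.
Halim's share (£75,000) passes entirely to Gabor.

Gabor receives £75,000.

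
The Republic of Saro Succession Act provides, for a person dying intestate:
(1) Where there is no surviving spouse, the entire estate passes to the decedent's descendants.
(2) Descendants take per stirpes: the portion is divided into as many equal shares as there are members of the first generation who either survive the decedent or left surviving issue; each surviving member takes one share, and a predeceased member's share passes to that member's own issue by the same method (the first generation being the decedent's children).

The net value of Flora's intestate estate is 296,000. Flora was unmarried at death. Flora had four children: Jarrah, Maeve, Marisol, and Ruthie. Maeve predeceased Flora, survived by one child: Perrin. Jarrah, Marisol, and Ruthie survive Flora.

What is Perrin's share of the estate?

The entire 296,000 passes to the descendants.
That amount (296,000) is divided into 4 shares of 74,000: Jarrah, Marisol, and Ruthie each take 74,000; Maeve's 74,000 share passes to Maeve's issue.
Maeve's share (74,000) passes entirely to Perrin.

Perrin receives 74,000.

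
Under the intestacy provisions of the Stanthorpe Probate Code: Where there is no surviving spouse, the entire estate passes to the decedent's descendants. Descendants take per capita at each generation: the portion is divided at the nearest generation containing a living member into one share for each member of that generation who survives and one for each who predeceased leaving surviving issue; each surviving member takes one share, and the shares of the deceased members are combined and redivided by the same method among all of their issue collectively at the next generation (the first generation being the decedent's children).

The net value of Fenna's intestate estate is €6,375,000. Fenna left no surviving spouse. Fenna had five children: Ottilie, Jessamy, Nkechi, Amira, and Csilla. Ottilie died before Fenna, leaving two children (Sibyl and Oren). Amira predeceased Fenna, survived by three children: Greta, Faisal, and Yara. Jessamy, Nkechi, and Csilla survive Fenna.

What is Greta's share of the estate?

The entire €6,375,000 passes to the descendants.
That amount (€6,375,000) is divided at the children's generation into 5 shares of €1,275,000. Jessamy, Nkechi, and Csilla each take €1,275,000. The 2 shares of the deceased (Ottilie and Amira) are combined into a pool of €2,550,000.
That pool (€2,550,000) is divided at the grandchildren's generation equally among Sibyl, Oren, Greta, Faisal, and Yara: €510,000 each.

Greta receives €510,000.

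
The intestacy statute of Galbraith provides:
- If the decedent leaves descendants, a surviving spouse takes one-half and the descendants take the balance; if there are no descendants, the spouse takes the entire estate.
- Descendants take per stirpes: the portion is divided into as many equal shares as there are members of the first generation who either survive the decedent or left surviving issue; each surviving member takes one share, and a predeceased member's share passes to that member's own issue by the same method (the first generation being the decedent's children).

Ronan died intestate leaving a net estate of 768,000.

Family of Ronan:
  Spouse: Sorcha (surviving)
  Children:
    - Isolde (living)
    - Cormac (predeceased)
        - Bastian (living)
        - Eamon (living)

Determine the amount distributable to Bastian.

Sorcha takes one-half of 768,000 = 384,000. The remaining 384,000 passes to the descendants.
The descendants' portion (384,000) is divided into 2 shares of 192,000: Isolde takes 192,000; Cormac's 192,000 share passes to Cormac's issue.
Cormac's share (192,000) is divided into 2 shares of 96,000: Bastian and Eamon each take 96,000.

Bastian receives 96,000.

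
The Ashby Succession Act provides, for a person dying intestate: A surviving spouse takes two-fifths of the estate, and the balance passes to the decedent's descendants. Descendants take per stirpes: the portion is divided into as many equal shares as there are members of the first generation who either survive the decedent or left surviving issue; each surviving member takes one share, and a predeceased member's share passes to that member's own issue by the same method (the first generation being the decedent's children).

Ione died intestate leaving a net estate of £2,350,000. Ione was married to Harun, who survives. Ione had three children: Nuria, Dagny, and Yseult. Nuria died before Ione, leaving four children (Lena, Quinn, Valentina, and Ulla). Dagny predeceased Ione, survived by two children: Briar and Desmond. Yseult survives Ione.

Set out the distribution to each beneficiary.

Harun: £940,000; Lena: £117,500; Quinn: £117,500; Valentina: £117,500; Ulla: £117,500; Briar: £235,000; Desmond: £235,000; Yseult: £470,000

Harun takes two-fifths of £2,350,000 = £940,000. The remaining £1,410,000 passes to the descendants.
The descendants' portion (£1,410,000) is divided into 3 shares of £470,000: Yseult takes £470,000; Nuria's £470,000 share passes to Nuria's issue; Dagny's £470,000 share passes to Dagny's issue.
Nuria's share (£470,000) is divided into 4 shares of £117,500: Lena, Quinn, Valentina, and Ulla each take £117,500.
Dagny's share (£470,000) is divided into 2 shares of £235,000: Briar and Desmond each take £235,000.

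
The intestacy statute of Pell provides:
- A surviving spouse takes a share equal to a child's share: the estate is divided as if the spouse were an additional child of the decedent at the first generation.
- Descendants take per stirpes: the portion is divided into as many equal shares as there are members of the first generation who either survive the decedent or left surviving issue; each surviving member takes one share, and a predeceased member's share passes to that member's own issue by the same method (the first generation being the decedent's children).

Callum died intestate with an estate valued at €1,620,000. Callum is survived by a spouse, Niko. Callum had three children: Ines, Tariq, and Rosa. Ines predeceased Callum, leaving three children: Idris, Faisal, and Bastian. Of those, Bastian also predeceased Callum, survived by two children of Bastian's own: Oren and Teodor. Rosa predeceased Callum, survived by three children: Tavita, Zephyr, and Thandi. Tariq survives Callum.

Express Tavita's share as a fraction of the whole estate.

The spouse counts as an additional share at the children's level, so there are 4 primary shares of €405,000. Niko takes one such share (€405,000).
The children's combined portion (€1,215,000) is divided into 3 shares of €405,000: Tariq takes €405,000; Ines's €405,000 share passes to Ines's issue; Rosa's €405,000 share passes to Rosa's issue.
Ines's share (€405,000) is divided into 3 shares of €135,000: Idris and Faisal each take €135,000; Bastian's €135,000 share passes to Bastian's issue.
Bastian's share (€135,000) is divided into 2 shares of €67,500: Oren and Teodor each take €67,500.
Rosa's share (€405,000) is divided into 3 shares of €135,000: Tavita, Zephyr, and Thandi each take €135,000.

Tavita receives 1/12 of the estate.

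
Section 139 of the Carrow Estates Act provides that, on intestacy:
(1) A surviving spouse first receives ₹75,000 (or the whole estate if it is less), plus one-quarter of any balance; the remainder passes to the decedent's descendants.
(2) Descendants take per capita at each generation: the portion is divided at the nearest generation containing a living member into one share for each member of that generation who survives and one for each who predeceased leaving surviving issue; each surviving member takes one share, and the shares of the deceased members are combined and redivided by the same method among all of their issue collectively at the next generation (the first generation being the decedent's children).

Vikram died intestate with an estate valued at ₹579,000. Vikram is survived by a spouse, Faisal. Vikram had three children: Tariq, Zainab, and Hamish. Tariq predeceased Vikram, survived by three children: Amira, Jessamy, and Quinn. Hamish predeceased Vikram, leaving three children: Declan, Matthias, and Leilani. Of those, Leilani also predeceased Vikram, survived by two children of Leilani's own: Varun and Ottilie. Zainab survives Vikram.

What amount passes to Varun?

Faisal first takes ₹75,000, leaving a balance of ₹504,000. Faisal then takes one-quarter of the balance (₹126,000), for a total of ₹201,000. The remaining ₹378,000 passes to the descendants.
The descendants' portion (₹378,000) is divided at the children's generation into 3 shares of ₹126,000. Zainab takes ₹126,000. The 2 shares of the deceased (Tariq and Hamish) are combined into a pool of ₹252,000.
That pool (₹252,000) is divided at the grandchildren's generation into 6 shares of ₹42,000. Amira, Jessamy, Quinn, Declan, and Matthias each take ₹42,000. The remaining share for the deceased Leilani (₹42,000) is carried to the next generation.
That pool (₹42,000) is divided at the great-grandchildren's generation equally among Varun and Ottilie: ₹21,000 each.

Varun receives ₹21,000.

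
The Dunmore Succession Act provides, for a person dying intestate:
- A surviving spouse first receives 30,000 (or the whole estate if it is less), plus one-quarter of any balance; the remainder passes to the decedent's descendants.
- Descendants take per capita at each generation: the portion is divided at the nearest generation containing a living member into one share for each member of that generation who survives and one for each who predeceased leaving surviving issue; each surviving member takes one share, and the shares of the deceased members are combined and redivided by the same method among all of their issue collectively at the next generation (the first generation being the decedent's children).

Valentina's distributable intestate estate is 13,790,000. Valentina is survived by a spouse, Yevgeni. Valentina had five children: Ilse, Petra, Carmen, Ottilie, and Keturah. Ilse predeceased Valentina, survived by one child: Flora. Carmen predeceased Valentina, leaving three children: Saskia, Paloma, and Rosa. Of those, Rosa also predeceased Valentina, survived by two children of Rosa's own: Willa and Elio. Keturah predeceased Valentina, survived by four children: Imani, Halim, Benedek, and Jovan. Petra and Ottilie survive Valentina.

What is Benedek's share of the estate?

Benedek receives 774,000.

Yevgeni first takes 30,000, leaving a balance of 13,760,000. Yevgeni then takes one-quarter of the balance (3,440,000), for a total of 3,470,000. The remaining 10,320,000 passes to the descendants.
The descendants' portion (10,320,000) is divided at the children's generation into 5 shares of 2,064,000. Petra and Ottilie each take 2,064,000. The 3 shares of the deceased (Ilse, Carmen, and Keturah) are combined into a pool of 6,192,000.
That pool (6,192,000) is divided at the grandchildren's generation into 8 shares of 774,000. Flora, Saskia, Paloma, Imani, Halim, Benedek, and Jovan each take 774,000. The remaining share for the deceased Rosa (774,000) is carried to the next generation.
That pool (774,000) is divided at the great-grandchildren's generation equally among Willa and Elio: 387,000 each.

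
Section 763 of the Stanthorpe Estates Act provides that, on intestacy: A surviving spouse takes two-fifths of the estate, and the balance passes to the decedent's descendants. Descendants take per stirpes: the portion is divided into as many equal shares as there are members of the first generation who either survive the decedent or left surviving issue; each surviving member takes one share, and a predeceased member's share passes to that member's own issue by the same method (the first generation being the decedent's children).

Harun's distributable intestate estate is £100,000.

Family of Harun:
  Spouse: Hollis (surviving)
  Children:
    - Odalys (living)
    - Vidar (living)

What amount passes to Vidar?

Hollis takes two-fifths of £100,000 = £40,000. The remaining £60,000 passes to the descendants.
The descendants' portion (£60,000) is divided into 2 shares of £30,000: Odalys and Vidar each take £30,000.

Vidar receives £30,000.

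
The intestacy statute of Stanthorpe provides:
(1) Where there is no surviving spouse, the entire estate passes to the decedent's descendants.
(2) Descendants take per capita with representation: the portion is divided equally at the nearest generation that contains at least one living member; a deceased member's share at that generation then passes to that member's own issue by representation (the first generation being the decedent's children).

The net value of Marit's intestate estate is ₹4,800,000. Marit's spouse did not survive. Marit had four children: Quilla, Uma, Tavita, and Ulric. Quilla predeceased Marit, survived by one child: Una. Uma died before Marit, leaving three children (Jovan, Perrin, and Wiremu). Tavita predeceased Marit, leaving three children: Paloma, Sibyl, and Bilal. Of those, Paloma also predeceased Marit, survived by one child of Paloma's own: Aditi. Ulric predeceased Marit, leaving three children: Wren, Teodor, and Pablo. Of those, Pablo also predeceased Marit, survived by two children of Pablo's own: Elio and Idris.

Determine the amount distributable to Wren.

The entire ₹4,800,000 passes to the descendants.
No child survives, so the initial division is made at the grandchildren's generation.
That amount (₹4,800,000) is divided into 10 shares of ₹480,000: Una, Jovan, Perrin, Wiremu, Sibyl, Bilal, Wren, and Teodor each take ₹480,000; Paloma's ₹480,000 share passes to Paloma's issue; Pablo's ₹480,000 share passes to Pablo's issue.
Paloma's share (₹480,000) passes entirely to Aditi.
Pablo's share (₹480,000) is divided into 2 shares of ₹240,000: Elio and Idris each take ₹240,000.

Wren receives ₹480,000.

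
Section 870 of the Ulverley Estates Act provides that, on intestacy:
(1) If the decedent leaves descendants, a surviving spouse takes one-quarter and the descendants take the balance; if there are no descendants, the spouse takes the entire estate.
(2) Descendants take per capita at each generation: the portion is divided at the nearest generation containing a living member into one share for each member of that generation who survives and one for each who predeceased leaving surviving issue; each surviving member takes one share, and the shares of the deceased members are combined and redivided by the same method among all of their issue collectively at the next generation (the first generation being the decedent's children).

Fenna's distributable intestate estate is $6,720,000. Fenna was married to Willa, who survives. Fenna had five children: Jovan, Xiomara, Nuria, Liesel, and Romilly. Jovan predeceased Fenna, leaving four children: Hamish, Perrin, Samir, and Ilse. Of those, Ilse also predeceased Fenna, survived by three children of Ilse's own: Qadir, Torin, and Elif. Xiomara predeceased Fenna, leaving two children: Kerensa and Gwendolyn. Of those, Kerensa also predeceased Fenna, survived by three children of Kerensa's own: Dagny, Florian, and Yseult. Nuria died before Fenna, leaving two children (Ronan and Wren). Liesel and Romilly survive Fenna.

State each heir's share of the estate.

Willa takes one-quarter of $6,720,000 = $1,680,000. The remaining $5,040,000 passes to the descendants.
The descendants' portion ($5,040,000) is divided at the children's generation into 5 shares of $1,008,000. Liesel and Romilly each take $1,008,000. The 3 shares of the deceased (Jovan, Xiomara, and Nuria) are combined into a pool of $3,024,000.
That pool ($3,024,000) is divided at the grandchildren's generation into 8 shares of $378,000. Hamish, Perrin, Samir, Gwendolyn, Ronan, and Wren each take $378,000. The 2 shares of the deceased (Ilse and Kerensa) are combined into a pool of $756,000.
That pool ($756,000) is divided at the great-grandchildren's generation equally among Qadir, Torin, Elif, Dagny, Florian, and Yseult: $126,000 each.

Willa: $1,680,000; Hamish: $378,000; Perrin: $378,000; Samir: $378,000; Qadir: $126,000; Torin: $126,000; Elif: $126,000; Dagny: $126,000; Florian: $126,000; Yseult: $126,000; Gwendolyn: $378,000; Ronan: $378,000; Wren: $378,000; Liesel: $1,008,000; Romilly: $1,008,000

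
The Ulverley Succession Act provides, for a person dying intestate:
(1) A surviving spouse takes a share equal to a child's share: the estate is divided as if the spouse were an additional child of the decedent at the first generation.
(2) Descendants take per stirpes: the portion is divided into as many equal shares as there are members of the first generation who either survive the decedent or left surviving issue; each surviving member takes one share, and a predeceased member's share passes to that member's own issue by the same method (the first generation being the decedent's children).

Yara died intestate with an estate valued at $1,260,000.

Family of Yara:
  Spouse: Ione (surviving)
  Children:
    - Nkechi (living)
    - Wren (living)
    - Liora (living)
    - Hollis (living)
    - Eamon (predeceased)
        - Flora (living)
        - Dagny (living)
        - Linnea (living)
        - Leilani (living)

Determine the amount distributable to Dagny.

Dagny receives $52,500.

The spouse counts as an additional share at the children's level, so there are 6 primary shares of $210,000. Ione takes one such share ($210,000).
The children's combined portion ($1,050,000) is divided into 5 shares of $210,000: Nkechi, Wren, Liora, and Hollis each take $210,000; Eamon's $210,000 share passes to Eamon's issue.
Eamon's share ($210,000) is divided into 4 shares of $52,500: Flora, Dagny, Linnea, and Leilani each take $52,500.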